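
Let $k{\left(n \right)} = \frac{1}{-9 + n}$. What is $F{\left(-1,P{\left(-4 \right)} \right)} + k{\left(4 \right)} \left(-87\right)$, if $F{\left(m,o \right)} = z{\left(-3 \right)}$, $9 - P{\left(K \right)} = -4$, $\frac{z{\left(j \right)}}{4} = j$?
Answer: $\frac{27}{5} \approx 5.4$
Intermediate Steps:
$z{\left(j \right)} = 4 j$
$P{\left(K \right)} = 13$ ($P{\left(K \right)} = 9 - -4 = 9 + 4 = 13$)
$F{\left(m,o \right)} = -12$ ($F{\left(m,o \right)} = 4 \left(-3\right) = -12$)
$F{\left(-1,P{\left(-4 \right)} \right)} + k{\left(4 \right)} \left(-87\right) = -12 + \frac{1}{-9 + 4} \left(-87\right) = -12 + \frac{1}{-5} \left(-87\right) = -12 - - \frac{87}{5} = -12 + \frac{87}{5} = \frac{27}{5}$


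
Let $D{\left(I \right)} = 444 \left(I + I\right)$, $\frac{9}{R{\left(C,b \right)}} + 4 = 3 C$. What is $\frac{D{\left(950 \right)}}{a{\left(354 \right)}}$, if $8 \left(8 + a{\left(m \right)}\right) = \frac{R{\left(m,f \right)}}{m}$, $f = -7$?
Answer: $- \frac{44344588800}{420527} \approx -1.0545 \cdot 10^{5}$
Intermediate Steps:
$R{\left(C,b \right)} = \frac{9}{-4 + 3 C}$
$a{\left(m \right)} = -8 + \frac{9}{8 m \left(-4 + 3 m\right)}$ ($a{\left(m \right)} = -8 + \frac{\frac{9}{-4 + 3 m} \frac{1}{m}}{8} = -8 + \frac{9 \frac{1}{m} \frac{1}{-4 + 3 m}}{8} = -8 + \frac{9}{8 m \left(-4 + 3 m\right)}$)
$D{\left(I \right)} = 888 I$ ($D{\left(I \right)} = 444 \cdot 2 I = 888 I$)
$\frac{D{\left(950 \right)}}{a{\left(354 \right)}} = \frac{888 \cdot 950}{\frac{1}{8} \cdot \frac{1}{354} \frac{1}{-4 + 3 \cdot 354} \left(9 - 22656 \left(-4 + 3 \cdot 354\right)\right)} = \frac{843600}{\frac{1}{8} \cdot \frac{1}{354} \frac{1}{-4 + 1062} \left(9 - 22656 \left(-4 + 1062\right)\right)} = \frac{843600}{\frac{1}{8} \cdot \frac{1}{354} \cdot \frac{1}{1058} \left(9 - 22656 \cdot 1058\right)} = \frac{843600}{\frac{1}{8} \cdot \frac{1}{354} \cdot \frac{1}{1058} \left(9 - 23970048\right)} = \frac{843600}{\frac{1}{8} \cdot \frac{1}{354} \cdot \frac{1}{1058} \left(-23970039\right)} = \frac{843600}{- \frac{7990013}{998752}} = 843600 \left(- \frac{998752}{7990013}\right) = - \frac{44344588800}{420527}$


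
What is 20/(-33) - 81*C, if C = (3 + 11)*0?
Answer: -20/33 ≈ -0.60606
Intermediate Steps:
C = 0 (C = 14*0 = 0)
20/(-33) - 81*C = 20/(-33) - 81*0 = 20*(-1/33) + 0 = -20/33 + 0 = -20/33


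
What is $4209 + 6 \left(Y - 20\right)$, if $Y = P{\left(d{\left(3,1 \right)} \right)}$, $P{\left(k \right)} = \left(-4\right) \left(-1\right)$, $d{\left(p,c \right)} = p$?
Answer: $4113$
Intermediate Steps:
$P{\left(k \right)} = 4$
$Y = 4$
$4209 + 6 \left(Y - 20\right) = 4209 + 6 \left(4 - 20\right) = 4209 + 6 \left(-16\right) = 4209 - 96 = 4113$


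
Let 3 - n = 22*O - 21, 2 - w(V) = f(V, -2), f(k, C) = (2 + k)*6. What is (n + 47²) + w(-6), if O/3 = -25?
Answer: 3909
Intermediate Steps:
f(k, C) = 12 + 6*k
O = -75 (O = 3*(-25) = -75)
w(V) = -10 - 6*V (w(V) = 2 - (12 + 6*V) = 2 + (-12 - 6*V) = -10 - 6*V)
n = 1674 (n = 3 - (22*(-75) - 21) = 3 - (-1650 - 21) = 3 - 1*(-1671) = 3 + 1671 = 1674)
(n + 47²) + w(-6) = (1674 + 47²) + (-10 - 6*(-6)) = (1674 + 2209) + (-10 + 36) = 3883 + 26 = 3909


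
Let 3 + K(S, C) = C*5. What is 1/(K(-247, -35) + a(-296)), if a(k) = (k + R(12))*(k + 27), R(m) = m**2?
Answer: 1/40710 ≈ 2.4564e-5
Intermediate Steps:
a(k) = (27 + k)*(144 + k) (a(k) = (k + 12**2)*(k + 27) = (k + 144)*(27 + k) = (144 + k)*(27 + k) = (27 + k)*(144 + k))
K(S, C) = -3 + 5*C (K(S, C) = -3 + C*5 = -3 + 5*C)
1/(K(-247, -35) + a(-296)) = 1/((-3 + 5*(-35)) + (3888 + (-296)**2 + 171*(-296))) = 1/((-3 - 175) + (3888 + 87616 - 50616)) = 1/(-178 + 40888) = 1/40710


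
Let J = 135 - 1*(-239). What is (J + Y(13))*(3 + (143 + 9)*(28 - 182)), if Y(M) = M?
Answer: -9057735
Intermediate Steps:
J = 374 (J = 135 + 239 = 374)
(J + Y(13))*(3 + (143 + 9)*(28 - 182)) = (374 + 13)*(3 + (143 + 9)*(28 - 182)) = 387*(3 + 152*(-154)) = 387*(3 - 23408) = 387*(-23405) = -9057735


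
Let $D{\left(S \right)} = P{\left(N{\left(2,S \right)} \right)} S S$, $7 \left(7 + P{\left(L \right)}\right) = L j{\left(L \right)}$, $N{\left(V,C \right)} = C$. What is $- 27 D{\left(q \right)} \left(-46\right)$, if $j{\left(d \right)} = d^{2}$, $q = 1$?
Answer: $- \frac{59616}{7} \approx -8516.6$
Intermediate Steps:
$P{\left(L \right)} = -7 + \frac{L^{3}}{7}$ ($P{\left(L \right)} = -7 + \frac{L L^{2}}{7} = -7 + \frac{L^{3}}{7}$)
$D{\left(S \right)} = S^{2} \left(-7 + \frac{S^{3}}{7}\right)$ ($D{\left(S \right)} = \left(-7 + \frac{S^{3}}{7}\right) S S = S \left(-7 + \frac{S^{3}}{7}\right) S = S^{2} \left(-7 + \frac{S^{3}}{7}\right)$)
$- 27 D{\left(q \right)} \left(-46\right) = - 27 \frac{1^{2} \left(-49 + 1^{3}\right)}{7} \left(-46\right) = - 27 \cdot \frac{1}{7} \cdot 1 \left(-49 + 1\right) \left(-46\right) = - 27 \cdot \frac{1}{7} \cdot 1 \left(-48\right) \left(-46\right) = \left(-27\right) \left(- \frac{48}{7}\right) \left(-46\right) = \frac{1296}{7} \left(-46\right) = - \frac{59616}{7}$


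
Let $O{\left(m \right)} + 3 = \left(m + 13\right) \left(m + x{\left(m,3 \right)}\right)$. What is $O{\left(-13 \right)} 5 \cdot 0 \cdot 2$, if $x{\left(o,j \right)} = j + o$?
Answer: $0$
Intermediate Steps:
$O{\left(m \right)} = -3 + \left(3 + 2 m\right) \left(13 + m\right)$ ($O{\left(m \right)} = -3 + \left(m + 13\right) \left(m + \left(3 + m\right)\right) = -3 + \left(13 + m\right) \left(3 + 2 m\right) = -3 + \left(3 + 2 m\right) \left(13 + m\right)$)
$O{\left(-13 \right)} 5 \cdot 0 \cdot 2 = \left(36 + 2 \left(-13\right)^{2} + 29 \left(-13\right)\right) 5 \cdot 0 \cdot 2 = \left(36 + 2 \cdot 169 - 377\right) 0 \cdot 2 = \left(36 + 338 - 377\right) 0 = \left(-3\right) 0 = 0$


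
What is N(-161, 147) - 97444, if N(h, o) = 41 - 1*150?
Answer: -97553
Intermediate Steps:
N(h, o) = -109 (N(h, o) = 41 - 150 = -109)
N(-161, 147) - 97444 = -109 - 97444 = -97553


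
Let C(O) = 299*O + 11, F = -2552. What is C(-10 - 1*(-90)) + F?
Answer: 21379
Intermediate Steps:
C(O) = 11 + 299*O
C(-10 - 1*(-90)) + F = (11 + 299*(-10 - 1*(-90))) - 2552 = (11 + 299*(-10 + 90)) - 2552 = (11 + 299*80) - 2552 = (11 + 23920) - 2552 = 23931 - 2552 = 21379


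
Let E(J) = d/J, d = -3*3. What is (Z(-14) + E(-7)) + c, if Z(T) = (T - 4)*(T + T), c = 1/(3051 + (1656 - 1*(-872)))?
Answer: 2818990/5579 ≈ 505.29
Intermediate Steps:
d = -9
c = 1/5579 (c = 1/(3051 + (1656 + 872)) = 1/(3051 + 2528) = 1/5579 ≈ 0.00017924)
Z(T) = 2*T*(-4 + T) (Z(T) = (-4 + T)*(2*T) = 2*T*(-4 + T))
E(J) = -9/J
(Z(-14) + E(-7)) + c = (2*(-14)*(-4 - 14) - 9/(-7)) + 1/5579 = (2*(-14)*(-18) - 9*(-1/7)) + 1/5579 = (504 + 9/7) + 1/5579 = 3537/7 + 1/5579 = 2818990/5579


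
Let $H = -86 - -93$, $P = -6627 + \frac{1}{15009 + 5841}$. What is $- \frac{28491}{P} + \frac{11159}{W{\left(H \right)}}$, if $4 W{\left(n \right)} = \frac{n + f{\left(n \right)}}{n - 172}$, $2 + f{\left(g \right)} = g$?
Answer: $- \frac{84802362546655}{138172949} \approx -6.1374 \cdot 10^{5}$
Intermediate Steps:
$P = - \frac{138172949}{20850}$ ($P = -6627 + \frac{1}{20850} = - \frac{138172949}{20850} \approx -6627.0$)
$f{\left(g \right)} = -2 + g$
$H = 7$ ($H = -86 + 93 = 7$)
$W{\left(n \right)} = \frac{-2 + 2 n}{4 \left(-172 + n\right)}$ ($W{\left(n \right)} = \frac{\left(n + \left(-2 + n\right)\right) \frac{1}{n - 172}}{4} = \frac{\left(-2 + 2 n\right) \frac{1}{-172 + n}}{4} = \frac{\frac{1}{-172 + n} \left(-2 + 2 n\right)}{4} = \frac{-2 + 2 n}{4 \left(-172 + n\right)}$)
$- \frac{28491}{P} + \frac{11159}{W{\left(H \right)}} = - \frac{28491}{- \frac{138172949}{20850}} + \frac{11159}{\frac{1}{2} \frac{1}{-172 + 7} \left(-1 + 7\right)} = \left(-28491\right) \left(- \frac{20850}{138172949}\right) + \frac{11159}{\frac{1}{2} \frac{1}{-165} \cdot 6} = \frac{594037350}{138172949} + \frac{11159}{\frac{1}{2} \left(- \frac{1}{165}\right) 6} = \frac{594037350}{138172949} + \frac{11159}{- \frac{1}{55}} = \frac{594037350}{138172949} + 11159 \left(-55\right) = \frac{594037350}{138172949} - 613745 = - \frac{84802362546655}{138172949}$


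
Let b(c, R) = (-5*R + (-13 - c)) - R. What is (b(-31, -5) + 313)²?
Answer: 130321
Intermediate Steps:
b(c, R) = -13 - c - 6*R (b(c, R) = (-13 - c - 5*R) - R = -13 - c - 6*R)
(b(-31, -5) + 313)² = ((-13 - 1*(-31) - 6*(-5)) + 313)² = ((-13 + 31 + 30) + 313)² = (48 + 313)² = 361² = 130321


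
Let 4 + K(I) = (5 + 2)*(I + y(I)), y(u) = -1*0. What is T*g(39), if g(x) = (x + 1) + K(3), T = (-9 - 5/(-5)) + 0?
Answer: -456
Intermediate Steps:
y(u) = 0
K(I) = -4 + 7*I (K(I) = -4 + (5 + 2)*(I + 0) = -4 + 7*I)
T = -8 (T = (-9 - 5*(-⅕)) + 0 = (-9 + 1) + 0 = -8 + 0 = -8)
g(x) = 18 + x (g(x) = (x + 1) + (-4 + 7*3) = (1 + x) + (-4 + 21) = (1 + x) + 17 = 18 + x)
T*g(39) = -8*(18 + 39) = -8*57 = -456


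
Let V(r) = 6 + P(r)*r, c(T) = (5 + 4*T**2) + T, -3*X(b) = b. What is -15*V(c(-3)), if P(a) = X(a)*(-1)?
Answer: -7310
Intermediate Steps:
X(b) = -b/3
P(a) = a/3 (P(a) = -a/3*(-1) = a/3)
c(T) = 5 + T + 4*T**2
V(r) = 6 + r**2/3 (V(r) = 6 + (r/3)*r = 6 + r**2/3)
-15*V(c(-3)) = -15*(6 + (5 - 3 + 4*(-3)**2)**2/3) = -15*(6 + (5 - 3 + 4*9)**2/3) = -15*(6 + (5 - 3 + 36)**2/3) = -15*(6 + (1/3)*38**2) = -15*(6 + (1/3)*1444) = -15*(6 + 1444/3) = -15*1462/3 = -7310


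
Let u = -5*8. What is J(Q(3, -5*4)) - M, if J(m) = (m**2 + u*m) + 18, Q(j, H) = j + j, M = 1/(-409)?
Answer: -76073/409 ≈ -186.00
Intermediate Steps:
u = -40
M = -1/409 ≈ -0.0024450
Q(j, H) = 2*j
J(m) = 18 + m**2 - 40*m (J(m) = (m**2 - 40*m) + 18 = 18 + m**2 - 40*m)
J(Q(3, -5*4)) - M = (18 + (2*3)**2 - 80*3) - 1*(-1/409) = (18 + 6**2 - 40*6) + 1/409 = (18 + 36 - 240) + 1/409 = -186 + 1/409 = -76073/409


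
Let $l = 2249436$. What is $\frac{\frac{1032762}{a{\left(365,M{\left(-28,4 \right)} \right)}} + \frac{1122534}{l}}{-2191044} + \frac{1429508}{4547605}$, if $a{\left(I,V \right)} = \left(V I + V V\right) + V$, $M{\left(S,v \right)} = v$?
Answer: $\frac{826726668556813581}{2632683465947849936} \approx 0.31402$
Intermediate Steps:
$a{\left(I,V \right)} = V + V^{2} + I V$ ($a{\left(I,V \right)} = \left(I V + V^{2}\right) + V = \left(V^{2} + I V\right) + V = V + V^{2} + I V$)
$\frac{\frac{1032762}{a{\left(365,M{\left(-28,4 \right)} \right)}} + \frac{1122534}{l}}{-2191044} + \frac{1429508}{4547605} = \frac{\frac{1032762}{4 \left(1 + 365 + 4\right)} + \frac{1122534}{2249436}}{-2191044} + \frac{1429508}{4547605} = \left(\frac{1032762}{4 \cdot 370} + 1122534 \cdot \frac{1}{2249436}\right) \left(- \frac{1}{2191044}\right) + 1429508 \cdot \frac{1}{4547605} = \left(\frac{1032762}{1480} + \frac{26727}{53558}\right) \left(- \frac{1}{2191044}\right) + \frac{1429508}{4547605} = \left(1032762 \cdot \frac{1}{1480} + \frac{26727}{53558}\right) \left(- \frac{1}{2191044}\right) + \frac{1429508}{4547605} = \left(\frac{516381}{740} + \frac{26727}{53558}\right) \left(- \frac{1}{2191044}\right) + \frac{1429508}{4547605} = \frac{13838055789}{19816460} \left(- \frac{1}{2191044}\right) + \frac{1429508}{4547605} = - \frac{4612685263}{14472911928080} + \frac{1429508}{4547605} = \frac{826726668556813581}{2632683465947849936}$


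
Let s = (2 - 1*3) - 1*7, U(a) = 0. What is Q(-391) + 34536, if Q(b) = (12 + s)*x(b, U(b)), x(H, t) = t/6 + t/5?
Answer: 34536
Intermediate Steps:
x(H, t) = 11*t/30 (x(H, t) = t*(⅙) + t*(⅕) = t/6 + t/5 = 11*t/30)
s = -8 (s = (2 - 3) - 7 = -1 - 7 = -8)
Q(b) = 0 (Q(b) = (12 - 8)*((11/30)*0) = 4*0 = 0)
Q(-391) + 34536 = 0 + 34536 = 34536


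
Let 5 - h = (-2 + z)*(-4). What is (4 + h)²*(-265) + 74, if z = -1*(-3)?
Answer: -44711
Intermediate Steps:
z = 3
h = 9 (h = 5 - (-2 + 3)*(-4) = 5 - (-4) = 5 - 1*(-4) = 5 + 4 = 9)
(4 + h)²*(-265) + 74 = (4 + 9)²*(-265) + 74 = 13²*(-265) + 74 = 169*(-265) + 74 = -44785 + 74 = -44711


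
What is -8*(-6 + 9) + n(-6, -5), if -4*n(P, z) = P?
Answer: -45/2 ≈ -22.500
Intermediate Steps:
n(P, z) = -P/4
-8*(-6 + 9) + n(-6, -5) = -8*(-6 + 9) - ¼*(-6) = -8*3 + 3/2 = -24 + 3/2 = -45/2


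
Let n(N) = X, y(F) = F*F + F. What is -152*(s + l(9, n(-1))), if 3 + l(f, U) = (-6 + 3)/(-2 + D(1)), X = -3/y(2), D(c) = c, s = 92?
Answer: -13984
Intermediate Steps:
y(F) = F + F² (y(F) = F² + F = F + F²)
X = -½ (X = -3*1/(2*(1 + 2)) = -3/(2*3) = -3/6 = -3*⅙ = -½ ≈ -0.50000)
n(N) = -½
l(f, U) = 0 (l(f, U) = -3 + (-6 + 3)/(-2 + 1) = -3 - 3/(-1) = -3 - 3*(-1) = -3 + 3 = 0)
-152*(s + l(9, n(-1))) = -152*(92 + 0) = -152*92 = -13984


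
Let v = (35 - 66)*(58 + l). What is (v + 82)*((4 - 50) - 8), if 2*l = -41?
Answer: 58347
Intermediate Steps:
l = -41/2 (l = (½)*(-41) = -41/2 ≈ -20.500)
v = -2325/2 (v = (35 - 66)*(58 - 41/2) = -31*75/2 = -2325/2 ≈ -1162.5)
(v + 82)*((4 - 50) - 8) = (-2325/2 + 82)*((4 - 50) - 8) = -2161*(-46 - 8)/2 = -2161/2*(-54) = 58347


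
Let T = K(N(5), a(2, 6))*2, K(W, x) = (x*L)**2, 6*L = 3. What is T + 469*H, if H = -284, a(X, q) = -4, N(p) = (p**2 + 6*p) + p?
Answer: -133188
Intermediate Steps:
L = 1/2 (L = (1/6)*3 = 1/2 ≈ 0.50000)
N(p) = p**2 + 7*p
K(W, x) = x**2/4 (K(W, x) = (x*(1/2))**2 = (x/2)**2 = x**2/4)
T = 8 (T = ((1/4)*(-4)**2)*2 = ((1/4)*16)*2 = 4*2 = 8)
T + 469*H = 8 + 469*(-284) = 8 - 133196 = -133188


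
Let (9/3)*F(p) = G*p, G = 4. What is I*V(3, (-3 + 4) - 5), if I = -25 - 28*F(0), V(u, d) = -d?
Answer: -100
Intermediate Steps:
F(p) = 4*p/3 (F(p) = (4*p)/3 = 4*p/3)
I = -25 (I = -25 - 112*0/3 = -25 - 28*0 = -25 + 0 = -25)
I*V(3, (-3 + 4) - 5) = -(-25)*((-3 + 4) - 5) = -(-25)*(1 - 5) = -(-25)*(-4) = -25*4 = -100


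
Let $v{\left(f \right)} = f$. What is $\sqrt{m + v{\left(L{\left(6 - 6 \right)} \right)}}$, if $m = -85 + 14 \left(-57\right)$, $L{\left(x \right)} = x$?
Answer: $i \sqrt{883} \approx 29.715 i$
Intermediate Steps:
$m = -883$ ($m = -85 - 798 = -883$)
$\sqrt{m + v{\left(L{\left(6 - 6 \right)} \right)}} = \sqrt{-883 + \left(6 - 6\right)} = \sqrt{-883 + 0} = \sqrt{-883} = i \sqrt{883}$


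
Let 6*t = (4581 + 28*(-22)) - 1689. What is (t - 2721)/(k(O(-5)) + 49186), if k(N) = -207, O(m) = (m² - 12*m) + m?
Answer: -7025/146937 ≈ -0.047810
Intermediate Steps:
t = 1138/3 (t = ((4581 + 28*(-22)) - 1689)/6 = ((4581 - 616) - 1689)/6 = (3965 - 1689)/6 = (⅙)*2276 = 1138/3 ≈ 379.33)
O(m) = m² - 11*m
(t - 2721)/(k(O(-5)) + 49186) = (1138/3 - 2721)/(-207 + 49186) = -7025/3/48979 = -7025/3*1/48979 = -7025/146937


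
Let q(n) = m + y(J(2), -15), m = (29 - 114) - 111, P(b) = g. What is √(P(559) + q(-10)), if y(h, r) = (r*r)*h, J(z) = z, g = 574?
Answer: 6*√23 ≈ 28.775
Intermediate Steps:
y(h, r) = h*r² (y(h, r) = r²*h = h*r²)
P(b) = 574
m = -196 (m = -85 - 111 = -196)
q(n) = 254 (q(n) = -196 + 2*(-15)² = -196 + 2*225 = -196 + 450 = 254)
√(P(559) + q(-10)) = √(574 + 254) = √828 = 6*√23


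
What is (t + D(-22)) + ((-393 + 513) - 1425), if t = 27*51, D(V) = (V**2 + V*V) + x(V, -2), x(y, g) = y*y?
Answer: 1524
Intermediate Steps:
x(y, g) = y**2
D(V) = 3*V**2 (D(V) = (V**2 + V*V) + V**2 = (V**2 + V**2) + V**2 = 2*V**2 + V**2 = 3*V**2)
t = 1377
(t + D(-22)) + ((-393 + 513) - 1425) = (1377 + 3*(-22)**2) + ((-393 + 513) - 1425) = (1377 + 3*484) + (120 - 1425) = (1377 + 1452) - 1305 = 2829 - 1305 = 1524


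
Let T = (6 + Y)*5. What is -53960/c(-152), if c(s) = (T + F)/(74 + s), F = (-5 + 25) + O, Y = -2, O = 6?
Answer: 2104440/23 ≈ 91497.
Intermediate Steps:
T = 20 (T = (6 - 2)*5 = 4*5 = 20)
F = 26 (F = (-5 + 25) + 6 = 20 + 6 = 26)
c(s) = 46/(74 + s) (c(s) = (20 + 26)/(74 + s) = 46/(74 + s))
-53960/c(-152) = -53960/(46/(74 - 152)) = -53960/(46/(-78)) = -53960/(46*(-1/78)) = -53960/(-23/39) = -53960*(-39/23) = 2104440/23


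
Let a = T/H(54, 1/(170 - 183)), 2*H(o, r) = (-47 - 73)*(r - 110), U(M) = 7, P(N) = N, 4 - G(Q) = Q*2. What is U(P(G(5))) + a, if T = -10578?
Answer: 77251/14310 ≈ 5.3984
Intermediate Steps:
G(Q) = 4 - 2*Q (G(Q) = 4 - Q*2 = 4 - 2*Q)
H(o, r) = 6600 - 60*r (H(o, r) = ((-47 - 73)*(r - 110))/2 = (-120*(-110 + r))/2 = (13200 - 120*r)/2 = 6600 - 60*r)
a = -22919/14310 (a = -10578/(6600 - 60/(170 - 183)) = -10578/(6600 - 60/(-13)) = -10578/(6600 - 60*(-1/13)) = -10578/(6600 + 60/13) = -10578/85860/13 = -10578*13/85860 = -22919/14310 ≈ -1.6016)
U(P(G(5))) + a = 7 - 22919/14310 = 77251/14310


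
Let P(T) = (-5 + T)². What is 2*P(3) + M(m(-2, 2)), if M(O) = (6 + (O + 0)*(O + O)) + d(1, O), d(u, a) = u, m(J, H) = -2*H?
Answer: 47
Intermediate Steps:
M(O) = 7 + 2*O² (M(O) = (6 + (O + 0)*(O + O)) + 1 = (6 + O*(2*O)) + 1 = (6 + 2*O²) + 1 = 7 + 2*O²)
2*P(3) + M(m(-2, 2)) = 2*(-5 + 3)² + (7 + 2*(-2*2)²) = 2*(-2)² + (7 + 2*(-4)²) = 2*4 + (7 + 2*16) = 8 + (7 + 32) = 8 + 39 = 47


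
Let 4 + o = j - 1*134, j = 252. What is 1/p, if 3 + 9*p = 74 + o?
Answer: 9/185 ≈ 0.048649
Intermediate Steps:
o = 114 (o = -4 + (252 - 1*134) = -4 + (252 - 134) = -4 + 118 = 114)
p = 185/9 (p = -1/3 + (74 + 114)/9 = -1/3 + (1/9)*188 = -1/3 + 188/9 = 185/9 ≈ 20.556)
1/p = 1/(185/9) = 9/185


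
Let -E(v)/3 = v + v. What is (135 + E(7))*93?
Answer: 8649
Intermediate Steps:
E(v) = -6*v (E(v) = -3*(v + v) = -6*v)
(135 + E(7))*93 = (135 - 6*7)*93 = (135 - 42)*93 = 93*93 = 8649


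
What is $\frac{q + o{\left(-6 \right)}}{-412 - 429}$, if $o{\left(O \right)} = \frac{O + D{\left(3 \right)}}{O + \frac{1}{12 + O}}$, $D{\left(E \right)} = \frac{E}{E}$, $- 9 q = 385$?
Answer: $\frac{2641}{52983} \approx 0.049846$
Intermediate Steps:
$q = - \frac{385}{9}$ ($q = \left(- \frac{1}{9}\right) 385 = - \frac{385}{9} \approx -42.778$)
$D{\left(E \right)} = 1$
$o{\left(O \right)} = \frac{1 + O}{O + \frac{1}{12 + O}}$ ($o{\left(O \right)} = \frac{O + 1}{O + \frac{1}{12 + O}} = \frac{1 + O}{O + \frac{1}{12 + O}}$)
$\frac{q + o{\left(-6 \right)}}{-412 - 429} = \frac{- \frac{385}{9} + \frac{12 + \left(-6\right)^{2} + 13 \left(-6\right)}{1 + \left(-6\right)^{2} + 12 \left(-6\right)}}{-412 - 429} = \frac{- \frac{385}{9} + \frac{12 + 36 - 78}{1 + 36 - 72}}{-841} = \left(- \frac{385}{9} + \frac{1}{-35} \left(-30\right)\right) \left(- \frac{1}{841}\right) = \left(- \frac{385}{9} - - \frac{6}{7}\right) \left(- \frac{1}{841}\right) = \left(- \frac{385}{9} + \frac{6}{7}\right) \left(- \frac{1}{841}\right) = \left(- \frac{2641}{63}\right) \left(- \frac{1}{841}\right) = \frac{2641}{52983}$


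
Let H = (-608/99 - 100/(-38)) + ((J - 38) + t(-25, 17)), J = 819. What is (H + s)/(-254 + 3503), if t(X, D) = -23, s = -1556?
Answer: -1507640/6111369 ≈ -0.24669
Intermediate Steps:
H = 1419196/1881 (H = (-608/99 - 100/(-38)) + ((819 - 38) - 23) = (-608*1/99 - 100*(-1/38)) + (781 - 23) = (-608/99 + 50/19) + 758 = -6602/1881 + 758 = 1419196/1881 ≈ 754.49)
(H + s)/(-254 + 3503) = (1419196/1881 - 1556)/(-254 + 3503) = -1507640/1881/3249 = -1507640/1881*1/3249 = -1507640/6111369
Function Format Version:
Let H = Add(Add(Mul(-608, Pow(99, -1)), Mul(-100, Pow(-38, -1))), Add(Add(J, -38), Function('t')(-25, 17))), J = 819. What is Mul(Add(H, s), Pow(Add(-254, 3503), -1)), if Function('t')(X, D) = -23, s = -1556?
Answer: Rational(-1507640, 6111369) ≈ -0.24669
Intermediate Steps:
H = Rational(1419196, 1881) (H = Add(Add(Mul(-608, Pow(99, -1)), Mul(-100, Pow(-38, -1))), Add(Add(819, -38), -23)) = Add(Add(Mul(-608, Rational(1, 99)), Mul(-100, Rational(-1, 38))), Add(781, -23)) = Add(Add(Rational(-608, 99), Rational(50, 19)), 758) = Add(Rational(-6602, 1881), 758) = Rational(1419196, 1881) ≈ 754.49)
Mul(Add(H, s), Pow(Add(-254, 3503), -1)) = Mul(Add(Rational(1419196, 1881), -1556), Pow(Add(-254, 3503), -1)) = Mul(Rational(-1507640, 1881), Pow(3249, -1)) = Mul(Rational(-1507640, 1881), Rational(1, 3249)) = Rational(-1507640, 6111369)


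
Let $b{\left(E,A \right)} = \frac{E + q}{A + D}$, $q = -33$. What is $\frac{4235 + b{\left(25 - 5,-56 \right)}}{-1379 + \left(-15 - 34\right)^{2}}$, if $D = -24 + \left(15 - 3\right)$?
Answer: $\frac{287993}{69496} \approx 4.144$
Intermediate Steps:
$D = -12$ ($D = -24 + \left(15 - 3\right) = -24 + 12 = -12$)
$b{\left(E,A \right)} = \frac{-33 + E}{-12 + A}$ ($b{\left(E,A \right)} = \frac{E - 33}{A - 12} = \frac{-33 + E}{-12 + A}$)
$\frac{4235 + b{\left(25 - 5,-56 \right)}}{-1379 + \left(-15 - 34\right)^{2}} = \frac{4235 + \frac{-33 + \left(25 - 5\right)}{-12 - 56}}{-1379 + \left(-15 - 34\right)^{2}} = \frac{4235 + \frac{-33 + 20}{-68}}{-1379 + \left(-49\right)^{2}} = \frac{4235 - - \frac{13}{68}}{-1379 + 2401} = \frac{4235 + \frac{13}{68}}{1022} = \frac{287993}{68} \cdot \frac{1}{1022} = \frac{287993}{69496}$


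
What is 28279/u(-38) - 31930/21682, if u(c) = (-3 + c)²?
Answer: 279735474/18223721 ≈ 15.350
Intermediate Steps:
28279/u(-38) - 31930/21682 = 28279/((-3 - 38)²) - 31930/21682 = 28279/((-41)²) - 31930*1/21682 = 28279/1681 - 15965/10841 = 279735474/18223721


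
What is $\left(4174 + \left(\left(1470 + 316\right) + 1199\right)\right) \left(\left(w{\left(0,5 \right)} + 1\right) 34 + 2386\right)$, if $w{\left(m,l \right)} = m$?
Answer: $17324780$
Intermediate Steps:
$\left(4174 + \left(\left(1470 + 316\right) + 1199\right)\right) \left(\left(w{\left(0,5 \right)} + 1\right) 34 + 2386\right) = \left(4174 + \left(\left(1470 + 316\right) + 1199\right)\right) \left(\left(0 + 1\right) 34 + 2386\right) = \left(4174 + \left(1786 + 1199\right)\right) \left(1 \cdot 34 + 2386\right) = \left(4174 + 2985\right) \left(34 + 2386\right) = 7159 \cdot 2420 = 17324780$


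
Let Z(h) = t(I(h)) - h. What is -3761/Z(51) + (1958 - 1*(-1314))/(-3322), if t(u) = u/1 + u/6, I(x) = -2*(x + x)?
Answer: 5774217/480029 ≈ 12.029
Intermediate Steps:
I(x) = -4*x
t(u) = 7*u/6 (t(u) = u*1 + u*(⅙) = u + u/6 = 7*u/6)
Z(h) = -17*h/3 (Z(h) = 7*(-4*h)/6 - h = -14*h/3 - h = -17*h/3)
-3761/Z(51) + (1958 - 1*(-1314))/(-3322) = -3761/((-17/3*51)) + (1958 - 1*(-1314))/(-3322) = -3761/(-289) + (1958 + 1314)*(-1/3322) = -3761*(-1/289) + 3272*(-1/3322) = 3761/289 - 1636/1661 = 5774217/480029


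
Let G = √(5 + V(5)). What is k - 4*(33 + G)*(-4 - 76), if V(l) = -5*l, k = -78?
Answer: 10482 + 640*I*√5 ≈ 10482.0 + 1431.1*I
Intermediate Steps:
G = 2*I*√5 (G = √(5 - 5*5) = √(5 - 25) = √(-20) = 2*I*√5 ≈ 4.4721*I)
k - 4*(33 + G)*(-4 - 76) = -78 - 4*(33 + 2*I*√5)*(-4 - 76) = -78 - 4*(33 + 2*I*√5)*(-80) = -78 - 4*(-2640 - 160*I*√5) = -78 + (10560 + 640*I*√5) = 10482 + 640*I*√5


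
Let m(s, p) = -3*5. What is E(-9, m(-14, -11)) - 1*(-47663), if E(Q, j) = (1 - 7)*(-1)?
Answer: 47669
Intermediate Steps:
m(s, p) = -15
E(Q, j) = 6 (E(Q, j) = -6*(-1) = 6)
E(-9, m(-14, -11)) - 1*(-47663) = 6 - 1*(-47663) = 6 + 47663 = 47669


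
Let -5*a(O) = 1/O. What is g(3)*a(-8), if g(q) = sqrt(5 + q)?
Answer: sqrt(2)/20 ≈ 0.070711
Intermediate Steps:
a(O) = -1/(5*O)
g(3)*a(-8) = sqrt(5 + 3)*(-1/5/(-8)) = sqrt(8)*(-1/5*(-1/8)) = (2*sqrt(2))*(1/40) = sqrt(2)/20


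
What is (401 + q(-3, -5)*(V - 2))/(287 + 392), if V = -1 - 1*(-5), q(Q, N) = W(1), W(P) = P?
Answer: 403/679 ≈ 0.59352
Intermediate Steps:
q(Q, N) = 1
V = 4 (V = -1 + 5 = 4)
(401 + q(-3, -5)*(V - 2))/(287 + 392) = (401 + 1*(4 - 2))/(287 + 392) = (401 + 1*2)/679 = (401 + 2)*(1/679) = 403*(1/679) = 403/679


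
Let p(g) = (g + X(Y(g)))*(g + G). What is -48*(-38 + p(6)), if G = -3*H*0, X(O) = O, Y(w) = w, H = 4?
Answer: -1632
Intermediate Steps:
G = 0 (G = -3*4*0 = -12*0 = 0)
p(g) = 2*g² (p(g) = (g + g)*(g + 0) = (2*g)*g = 2*g²)
-48*(-38 + p(6)) = -48*(-38 + 2*6²) = -48*(-38 + 2*36) = -48*(-38 + 72) = -48*34 = -1632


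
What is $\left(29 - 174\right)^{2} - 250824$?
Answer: $-229799$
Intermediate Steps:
$\left(29 - 174\right)^{2} - 250824 = \left(-145\right)^{2} - 250824 = 21025 - 250824 = -229799$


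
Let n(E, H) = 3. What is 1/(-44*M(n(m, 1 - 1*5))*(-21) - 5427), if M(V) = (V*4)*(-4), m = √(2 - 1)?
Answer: -1/49779 ≈ -2.0089e-5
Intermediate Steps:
m = 1 (m = √1 = 1)
M(V) = -16*V (M(V) = (4*V)*(-4) = -16*V)
1/(-44*M(n(m, 1 - 1*5))*(-21) - 5427) = 1/(-(-704)*3*(-21) - 5427) = 1/(-44*(-48)*(-21) - 5427) = 1/(2112*(-21) - 5427) = 1/(-44352 - 5427) = 1/(-49779) = -1/49779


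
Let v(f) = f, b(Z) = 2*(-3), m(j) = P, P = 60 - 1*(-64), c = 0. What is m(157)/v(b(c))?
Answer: -62/3 ≈ -20.667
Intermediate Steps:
P = 124 (P = 60 + 64 = 124)
m(j) = 124
b(Z) = -6
m(157)/v(b(c)) = 124/(-6) = 124*(-1/6) = -62/3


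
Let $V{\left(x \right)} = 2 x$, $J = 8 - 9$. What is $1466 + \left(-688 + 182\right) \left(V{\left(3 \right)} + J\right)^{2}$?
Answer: $-11184$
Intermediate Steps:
$J = -1$ ($J = 8 - 9 = -1$)
$1466 + \left(-688 + 182\right) \left(V{\left(3 \right)} + J\right)^{2} = 1466 + \left(-688 + 182\right) \left(2 \cdot 3 - 1\right)^{2} = 1466 - 506 \left(6 - 1\right)^{2} = 1466 - 506 \cdot 5^{2} = 1466 - 12650 = -11184$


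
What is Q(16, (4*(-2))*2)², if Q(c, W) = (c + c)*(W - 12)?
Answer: 802816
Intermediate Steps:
Q(c, W) = 2*c*(-12 + W) (Q(c, W) = (2*c)*(-12 + W) = 2*c*(-12 + W))
Q(16, (4*(-2))*2)² = (2*16*(-12 + (4*(-2))*2))² = (2*16*(-12 - 8*2))² = (2*16*(-12 - 16))² = (2*16*(-28))² = (-896)² = 802816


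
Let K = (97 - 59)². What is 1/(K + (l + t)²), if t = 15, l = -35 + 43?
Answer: 1/1973 ≈ 0.00050684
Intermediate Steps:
l = 8
K = 1444 (K = 38² = 1444)
1/(K + (l + t)²) = 1/(1444 + (8 + 15)²) = 1/(1444 + 23²) = 1/(1444 + 529) = 1/1973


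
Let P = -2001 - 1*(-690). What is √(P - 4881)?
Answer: 12*I*√43 ≈ 78.689*I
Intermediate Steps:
P = -1311 (P = -2001 + 690 = -1311)
√(P - 4881) = √(-1311 - 4881) = √(-6192) = 12*I*√43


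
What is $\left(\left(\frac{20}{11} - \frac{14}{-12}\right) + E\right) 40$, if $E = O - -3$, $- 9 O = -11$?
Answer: $\frac{28540}{99} \approx 288.28$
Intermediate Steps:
$O = \frac{11}{9}$ ($O = \left(- \frac{1}{9}\right) \left(-11\right) = \frac{11}{9} \approx 1.2222$)
$E = \frac{38}{9}$ ($E = \frac{11}{9} - -3 = \frac{11}{9} + 3 = \frac{38}{9} \approx 4.2222$)
$\left(\left(\frac{20}{11} - \frac{14}{-12}\right) + E\right) 40 = \left(\left(\frac{20}{11} - \frac{14}{-12}\right) + \frac{38}{9}\right) 40 = \left(\left(20 \cdot \frac{1}{11} - - \frac{7}{6}\right) + \frac{38}{9}\right) 40 = \left(\left(\frac{20}{11} + \frac{7}{6}\right) + \frac{38}{9}\right) 40 = \left(\frac{197}{66} + \frac{38}{9}\right) 40 = \frac{1427}{198} \cdot 40 = \frac{28540}{99}$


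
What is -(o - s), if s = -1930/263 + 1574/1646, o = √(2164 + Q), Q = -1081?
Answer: -1381409/216449 - 19*√3 ≈ -39.291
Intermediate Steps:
o = 19*√3 (o = √(2164 - 1081) = √1083 = 19*√3 ≈ 32.909)
s = -1381409/216449 (s = -1930*1/263 + 1574*(1/1646) = -1930/263 + 787/823 = -1381409/216449 ≈ -6.3821)
-(o - s) = -(19*√3 - 1*(-1381409/216449)) = -(19*√3 + 1381409/216449) = -(1381409/216449 + 19*√3) = -1381409/216449 - 19*√3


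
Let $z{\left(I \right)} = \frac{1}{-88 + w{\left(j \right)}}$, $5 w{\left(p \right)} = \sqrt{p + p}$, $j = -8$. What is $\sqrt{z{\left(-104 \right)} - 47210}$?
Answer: $\frac{\sqrt{-27652641172390 - 60505 i}}{24202} \approx 2.3771 \cdot 10^{-7} - 217.28 i$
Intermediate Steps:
$w{\left(p \right)} = \frac{\sqrt{2} \sqrt{p}}{5}$ ($w{\left(p \right)} = \frac{\sqrt{p + p}}{5} = \frac{\sqrt{2 p}}{5} = \frac{\sqrt{2} \sqrt{p}}{5}$)
$z{\left(I \right)} = \frac{25 \left(-88 - \frac{4 i}{5}\right)}{193616}$ ($z{\left(I \right)} = \frac{1}{-88 + \frac{\sqrt{2} \sqrt{-8}}{5}} = \frac{1}{-88 + \frac{\sqrt{2} \cdot 2 i \sqrt{2}}{5}} = \frac{1}{-88 + \frac{4 i}{5}} = \frac{25 \left(-88 - \frac{4 i}{5}\right)}{193616}$)
$\sqrt{z{\left(-104 \right)} - 47210} = \sqrt{\left(- \frac{275}{24202} - \frac{5 i}{48404}\right) - 47210} = \sqrt{- \frac{1142576695}{24202} - \frac{5 i}{48404}}$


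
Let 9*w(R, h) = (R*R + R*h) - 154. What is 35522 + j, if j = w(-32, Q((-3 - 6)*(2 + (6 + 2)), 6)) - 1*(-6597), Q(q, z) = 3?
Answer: 42205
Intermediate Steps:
w(R, h) = -154/9 + R²/9 + R*h/9 (w(R, h) = ((R*R + R*h) - 154)/9 = ((R² + R*h) - 154)/9 = (-154 + R² + R*h)/9 = -154/9 + R²/9 + R*h/9)
j = 6683 (j = (-154/9 + (⅑)*(-32)² + (⅑)*(-32)*3) - 1*(-6597) = (-154/9 + (⅑)*1024 - 32/3) + 6597 = (-154/9 + 1024/9 - 32/3) + 6597 = 86 + 6597 = 6683)
35522 + j = 35522 + 6683 = 42205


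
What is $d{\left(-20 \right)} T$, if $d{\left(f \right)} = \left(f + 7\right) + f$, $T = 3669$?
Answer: $-121077$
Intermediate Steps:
$d{\left(f \right)} = 7 + 2 f$ ($d{\left(f \right)} = \left(7 + f\right) + f = 7 + 2 f$)
$d{\left(-20 \right)} T = \left(7 + 2 \left(-20\right)\right) 3669 = \left(7 - 40\right) 3669 = \left(-33\right) 3669 = -121077$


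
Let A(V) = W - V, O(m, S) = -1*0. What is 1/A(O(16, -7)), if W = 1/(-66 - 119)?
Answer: -185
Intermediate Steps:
W = -1/185 (W = 1/(-185) = -1/185 ≈ -0.0054054)
O(m, S) = 0
A(V) = -1/185 - V
1/A(O(16, -7)) = 1/(-1/185 - 1*0) = 1/(-1/185 + 0) = 1/(-1/185) = -185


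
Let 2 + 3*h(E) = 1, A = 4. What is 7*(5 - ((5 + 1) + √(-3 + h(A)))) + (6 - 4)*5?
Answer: 3 - 7*I*√30/3 ≈ 3.0 - 12.78*I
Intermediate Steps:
h(E) = -⅓ (h(E) = -⅔ + (⅓)*1 = -⅔ + ⅓ = -⅓)
7*(5 - ((5 + 1) + √(-3 + h(A)))) + (6 - 4)*5 = 7*(5 - ((5 + 1) + √(-3 - ⅓))) + (6 - 4)*5 = 7*(5 - (6 + √(-10/3))) + 2*5 = 7*(5 - (6 + I*√30/3)) + 10 = 7*(5 + (-6 - I*√30/3)) + 10 = 7*(-1 - I*√30/3) + 10 = (-7 - 7*I*√30/3) + 10 = 3 - 7*I*√30/3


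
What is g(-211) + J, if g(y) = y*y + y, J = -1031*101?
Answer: -59821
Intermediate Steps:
J = -104131
g(y) = y + y² (g(y) = y² + y = y + y²)
g(-211) + J = -211*(1 - 211) - 104131 = -211*(-210) - 104131 = 44310 - 104131 = -59821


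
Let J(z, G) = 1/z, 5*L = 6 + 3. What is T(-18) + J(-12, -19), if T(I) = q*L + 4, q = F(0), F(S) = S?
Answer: 47/12 ≈ 3.9167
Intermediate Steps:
L = 9/5 (L = (6 + 3)/5 = (⅕)*9 = 9/5 ≈ 1.8000)
q = 0
T(I) = 4 (T(I) = 0*(9/5) + 4 = 0 + 4 = 4)
T(-18) + J(-12, -19) = 4 + 1/(-12) = 4 - 1/12 = 47/12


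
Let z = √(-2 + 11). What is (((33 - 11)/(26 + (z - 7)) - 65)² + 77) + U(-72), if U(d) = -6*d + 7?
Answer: 4612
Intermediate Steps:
z = 3 (z = √9 = 3)
U(d) = 7 - 6*d
(((33 - 11)/(26 + (z - 7)) - 65)² + 77) + U(-72) = (((33 - 11)/(26 + (3 - 7)) - 65)² + 77) + (7 - 6*(-72)) = ((22/(26 - 4) - 65)² + 77) + (7 + 432) = ((22/22 - 65)² + 77) + 439 = ((22*(1/22) - 65)² + 77) + 439 = ((1 - 65)² + 77) + 439 = ((-64)² + 77) + 439 = (4096 + 77) + 439 = 4173 + 439 = 4612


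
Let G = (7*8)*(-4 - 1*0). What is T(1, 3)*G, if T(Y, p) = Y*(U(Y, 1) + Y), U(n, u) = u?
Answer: -448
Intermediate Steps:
T(Y, p) = Y*(1 + Y)
G = -224 (G = 56*(-4 + 0) = 56*(-4) = -224)
T(1, 3)*G = (1*(1 + 1))*(-224) = (1*2)*(-224) = 2*(-224) = -448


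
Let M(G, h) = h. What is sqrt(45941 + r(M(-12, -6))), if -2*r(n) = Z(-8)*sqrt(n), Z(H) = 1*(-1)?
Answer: sqrt(183764 + 2*I*sqrt(6))/2 ≈ 214.34 + 0.002857*I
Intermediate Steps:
Z(H) = -1
r(n) = sqrt(n)/2 (r(n) = -(-1)*sqrt(n)/2 = sqrt(n)/2)
sqrt(45941 + r(M(-12, -6))) = sqrt(45941 + sqrt(-6)/2) = sqrt(45941 + (I*sqrt(6))/2) = sqrt(45941 + I*sqrt(6)/2)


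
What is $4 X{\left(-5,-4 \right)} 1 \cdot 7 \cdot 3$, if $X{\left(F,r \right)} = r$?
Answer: $-336$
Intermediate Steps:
$4 X{\left(-5,-4 \right)} 1 \cdot 7 \cdot 3 = 4 - 4 \cdot 1 \cdot 7 \cdot 3 = 4 \left(-4\right) 7 \cdot 3 = 4 \left(\left(-28\right) 3\right) = 4 \left(-84\right) = -336$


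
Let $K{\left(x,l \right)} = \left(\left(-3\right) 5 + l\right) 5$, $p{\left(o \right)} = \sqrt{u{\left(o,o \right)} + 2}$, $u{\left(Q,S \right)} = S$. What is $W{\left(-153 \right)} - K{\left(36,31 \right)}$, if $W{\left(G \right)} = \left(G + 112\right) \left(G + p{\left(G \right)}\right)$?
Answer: $6193 - 41 i \sqrt{151} \approx 6193.0 - 503.82 i$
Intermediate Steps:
$p{\left(o \right)} = \sqrt{2 + o}$ ($p{\left(o \right)} = \sqrt{o + 2} = \sqrt{2 + o}$)
$K{\left(x,l \right)} = -75 + 5 l$ ($K{\left(x,l \right)} = \left(-15 + l\right) 5 = -75 + 5 l$)
$W{\left(G \right)} = \left(112 + G\right) \left(G + \sqrt{2 + G}\right)$ ($W{\left(G \right)} = \left(G + 112\right) \left(G + \sqrt{2 + G}\right) = \left(112 + G\right) \left(G + \sqrt{2 + G}\right)$)
$W{\left(-153 \right)} - K{\left(36,31 \right)} = \left(\left(-153\right)^{2} + 112 \left(-153\right) + 112 \sqrt{2 - 153} - 153 \sqrt{2 - 153}\right) - \left(-75 + 5 \cdot 31\right) = \left(23409 - 17136 + 112 \sqrt{-151} - 153 \sqrt{-151}\right) - \left(-75 + 155\right) = \left(23409 - 17136 + 112 i \sqrt{151} - 153 i \sqrt{151}\right) - 80 = \left(6273 - 41 i \sqrt{151}\right) - 80 = 6193 - 41 i \sqrt{151}$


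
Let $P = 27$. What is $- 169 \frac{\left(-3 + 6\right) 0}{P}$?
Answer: $0$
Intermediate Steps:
$- 169 \frac{\left(-3 + 6\right) 0}{P} = - 169 \frac{\left(-3 + 6\right) 0}{27} = - 169 \cdot 3 \cdot 0 \cdot \frac{1}{27} = - 169 \cdot 0 \cdot \frac{1}{27} = \left(-169\right) 0 = 0$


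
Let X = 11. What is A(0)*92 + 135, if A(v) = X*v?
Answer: 135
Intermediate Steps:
A(v) = 11*v
A(0)*92 + 135 = (11*0)*92 + 135 = 0*92 + 135 = 0 + 135 = 135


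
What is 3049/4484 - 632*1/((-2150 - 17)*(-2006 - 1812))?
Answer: 12611695403/18549424652 ≈ 0.67990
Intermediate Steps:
3049/4484 - 632*1/((-2150 - 17)*(-2006 - 1812)) = 3049*(1/4484) - 632/((-3818*(-2167))) = 3049/4484 - 632/8273606 = 3049/4484 - 632*1/8273606 = 3049/4484 - 316/4136803 = 12611695403/18549424652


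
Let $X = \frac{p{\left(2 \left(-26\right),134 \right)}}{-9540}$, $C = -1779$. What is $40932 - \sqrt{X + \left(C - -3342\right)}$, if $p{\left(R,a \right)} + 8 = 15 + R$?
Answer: $40932 - \frac{\sqrt{17561921}}{106} \approx 40892.0$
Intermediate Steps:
$p{\left(R,a \right)} = 7 + R$ ($p{\left(R,a \right)} = -8 + \left(15 + R\right) = 7 + R$)
$X = \frac{1}{212}$ ($X = \frac{7 + 2 \left(-26\right)}{-9540} = \left(7 - 52\right) \left(- \frac{1}{9540}\right) = \left(-45\right) \left(- \frac{1}{9540}\right) = \frac{1}{212} \approx 0.004717$)
$40932 - \sqrt{X + \left(C - -3342\right)} = 40932 - \sqrt{\frac{1}{212} - -1563} = 40932 - \sqrt{\frac{1}{212} + \left(-1779 + 3342\right)} = 40932 - \sqrt{\frac{1}{212} + 1563} = 40932 - \sqrt{\frac{331357}{212}} = 40932 - \frac{\sqrt{17561921}}{106}$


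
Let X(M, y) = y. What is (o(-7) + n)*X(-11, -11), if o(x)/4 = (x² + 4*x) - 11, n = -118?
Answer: 858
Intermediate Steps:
o(x) = -44 + 4*x² + 16*x (o(x) = 4*((x² + 4*x) - 11) = 4*(-11 + x² + 4*x) = -44 + 4*x² + 16*x)
(o(-7) + n)*X(-11, -11) = ((-44 + 4*(-7)² + 16*(-7)) - 118)*(-11) = ((-44 + 4*49 - 112) - 118)*(-11) = ((-44 + 196 - 112) - 118)*(-11) = (40 - 118)*(-11) = -78*(-11) = 858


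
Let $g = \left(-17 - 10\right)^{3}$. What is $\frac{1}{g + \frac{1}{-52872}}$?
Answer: $- \frac{52872}{1040679577} \approx -5.0805 \cdot 10^{-5}$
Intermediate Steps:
$g = -19683$ ($g = \left(-17 - 10\right)^{3} = \left(-27\right)^{3} = -19683$)
$\frac{1}{g + \frac{1}{-52872}} = \frac{1}{-19683 + \frac{1}{-52872}} = \frac{1}{-19683 - \frac{1}{52872}} = \frac{1}{- \frac{1040679577}{52872}} = - \frac{52872}{1040679577}$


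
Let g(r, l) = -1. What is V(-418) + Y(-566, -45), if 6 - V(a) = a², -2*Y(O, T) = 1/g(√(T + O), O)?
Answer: -349435/2 ≈ -1.7472e+5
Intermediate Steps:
Y(O, T) = ½ (Y(O, T) = -½/(-1) = -½*(-1) = ½)
V(a) = 6 - a²
V(-418) + Y(-566, -45) = (6 - 1*(-418)²) + ½ = (6 - 1*174724) + ½ = (6 - 174724) + ½ = -174718 + ½ = -349435/2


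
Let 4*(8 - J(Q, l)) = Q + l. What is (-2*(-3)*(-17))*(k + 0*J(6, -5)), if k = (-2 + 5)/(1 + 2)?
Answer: -102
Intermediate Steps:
k = 1 (k = 3/3 = 3*(⅓) = 1)
J(Q, l) = 8 - Q/4 - l/4 (J(Q, l) = 8 - (Q + l)/4 = 8 + (-Q/4 - l/4) = 8 - Q/4 - l/4)
(-2*(-3)*(-17))*(k + 0*J(6, -5)) = (-2*(-3)*(-17))*(1 + 0*(8 - ¼*6 - ¼*(-5))) = (6*(-17))*(1 + 0*(8 - 3/2 + 5/4)) = -102*(1 + 0*(31/4)) = -102*(1 + 0) = -102*1 = -102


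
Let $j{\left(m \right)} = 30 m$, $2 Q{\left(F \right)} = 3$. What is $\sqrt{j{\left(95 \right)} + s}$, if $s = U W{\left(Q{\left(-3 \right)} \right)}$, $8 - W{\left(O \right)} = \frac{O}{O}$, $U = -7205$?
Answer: $i \sqrt{47585} \approx 218.14 i$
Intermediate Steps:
$Q{\left(F \right)} = \frac{3}{2}$ ($Q{\left(F \right)} = \frac{1}{2} \cdot 3 = \frac{3}{2}$)
$W{\left(O \right)} = 7$ ($W{\left(O \right)} = 8 - \frac{O}{O} = 8 - 1 = 7$)
$s = -50435$ ($s = \left(-7205\right) 7 = -50435$)
$\sqrt{j{\left(95 \right)} + s} = \sqrt{30 \cdot 95 - 50435} = \sqrt{2850 - 50435} = \sqrt{-47585} = i \sqrt{47585}$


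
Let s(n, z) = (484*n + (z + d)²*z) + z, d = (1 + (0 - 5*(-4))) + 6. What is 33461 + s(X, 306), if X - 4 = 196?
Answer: 34062601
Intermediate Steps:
X = 200 (X = 4 + 196 = 200)
d = 27 (d = (1 + (0 + 20)) + 6 = (1 + 20) + 6 = 21 + 6 = 27)
s(n, z) = z + 484*n + z*(27 + z)² (s(n, z) = (484*n + (z + 27)²*z) + z = (484*n + (27 + z)²*z) + z = (484*n + z*(27 + z)²) + z = z + 484*n + z*(27 + z)²)
33461 + s(X, 306) = 33461 + (306 + 484*200 + 306*(27 + 306)²) = 33461 + (306 + 96800 + 306*333²) = 33461 + (306 + 96800 + 306*110889) = 33461 + (306 + 96800 + 33932034) = 33461 + 34029140 = 34062601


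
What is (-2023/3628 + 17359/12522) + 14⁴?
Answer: 872634728951/22714908 ≈ 38417.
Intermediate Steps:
(-2023/3628 + 17359/12522) + 14⁴ = (-2023*1/3628 + 17359*(1/12522)) + 38416 = (-2023/3628 + 17359/12522) + 38416 = 18823223/22714908 + 38416 = 872634728951/22714908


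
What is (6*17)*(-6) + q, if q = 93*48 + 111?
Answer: 3963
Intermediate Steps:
q = 4575 (q = 4464 + 111 = 4575)
(6*17)*(-6) + q = (6*17)*(-6) + 4575 = 102*(-6) + 4575 = -612 + 4575 = 3963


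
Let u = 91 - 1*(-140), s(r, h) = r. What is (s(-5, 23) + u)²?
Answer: 51076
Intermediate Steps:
u = 231 (u = 91 + 140 = 231)
(s(-5, 23) + u)² = (-5 + 231)² = 226² = 51076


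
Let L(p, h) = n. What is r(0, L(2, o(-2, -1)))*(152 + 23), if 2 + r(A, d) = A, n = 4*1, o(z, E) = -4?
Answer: -350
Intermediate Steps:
n = 4
L(p, h) = 4
r(A, d) = -2 + A
r(0, L(2, o(-2, -1)))*(152 + 23) = (-2 + 0)*(152 + 23) = -2*175 = -350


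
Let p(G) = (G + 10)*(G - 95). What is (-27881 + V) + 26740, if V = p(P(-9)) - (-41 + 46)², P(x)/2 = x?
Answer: -262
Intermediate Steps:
P(x) = 2*x
p(G) = (-95 + G)*(10 + G) (p(G) = (10 + G)*(-95 + G) = (-95 + G)*(10 + G))
V = 879 (V = (-950 + (2*(-9))² - 170*(-9)) - (-41 + 46)² = (-950 + (-18)² - 85*(-18)) - 1*5² = (-950 + 324 + 1530) - 1*25 = 904 - 25 = 879)
(-27881 + V) + 26740 = (-27881 + 879) + 26740 = -27002 + 26740 = -262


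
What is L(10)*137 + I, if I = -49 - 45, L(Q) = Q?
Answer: 1276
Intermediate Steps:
I = -94
L(10)*137 + I = 10*137 - 94 = 1370 - 94 = 1276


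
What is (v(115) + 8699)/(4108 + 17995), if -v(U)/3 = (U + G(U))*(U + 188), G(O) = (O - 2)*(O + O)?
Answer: -23720746/22103 ≈ -1073.2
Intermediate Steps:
G(O) = 2*O*(-2 + O) (G(O) = (-2 + O)*(2*O) = 2*O*(-2 + O))
v(U) = -3*(188 + U)*(U + 2*U*(-2 + U)) (v(U) = -3*(U + 2*U*(-2 + U))*(U + 188) = -3*(U + 2*U*(-2 + U))*(188 + U) = -3*(188 + U)*(U + 2*U*(-2 + U)))
(v(115) + 8699)/(4108 + 17995) = (3*115*(564 - 373*115 - 2*115²) + 8699)/(4108 + 17995) = (3*115*(564 - 42895 - 2*13225) + 8699)/22103 = (3*115*(564 - 42895 - 26450) + 8699)*(1/22103) = (3*115*(-68781) + 8699)*(1/22103) = (-23729445 + 8699)*(1/22103) = -23720746*1/22103 = -23720746/22103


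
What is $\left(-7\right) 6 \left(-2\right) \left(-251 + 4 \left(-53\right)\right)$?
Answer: $-38892$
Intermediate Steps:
$\left(-7\right) 6 \left(-2\right) \left(-251 + 4 \left(-53\right)\right) = \left(-42\right) \left(-2\right) \left(-251 - 212\right) = 84 \left(-463\right) = -38892$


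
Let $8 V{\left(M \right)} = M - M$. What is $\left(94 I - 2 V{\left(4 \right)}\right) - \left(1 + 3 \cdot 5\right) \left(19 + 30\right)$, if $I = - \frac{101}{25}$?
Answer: $- \frac{29094}{25} \approx -1163.8$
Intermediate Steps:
$V{\left(M \right)} = 0$ ($V{\left(M \right)} = \frac{M - M}{8} = \frac{1}{8} \cdot 0 = 0$)
$I = - \frac{101}{25}$ ($I = \left(-101\right) \frac{1}{25} = - \frac{101}{25} \approx -4.04$)
$\left(94 I - 2 V{\left(4 \right)}\right) - \left(1 + 3 \cdot 5\right) \left(19 + 30\right) = \left(94 \left(- \frac{101}{25}\right) - 0\right) - \left(1 + 3 \cdot 5\right) \left(19 + 30\right) = \left(- \frac{9494}{25} + 0\right) - \left(1 + 15\right) 49 = - \frac{9494}{25} - 16 \cdot 49 = - \frac{9494}{25} - 784 = - \frac{29094}{25}$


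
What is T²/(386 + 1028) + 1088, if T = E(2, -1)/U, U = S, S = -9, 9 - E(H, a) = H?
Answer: 17801863/16362 ≈ 1088.0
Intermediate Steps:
E(H, a) = 9 - H
U = -9
T = -7/9 (T = (9 - 1*2)/(-9) = (9 - 2)*(-⅑) = 7*(-⅑) = -7/9 ≈ -0.77778)
T²/(386 + 1028) + 1088 = (-7/9)²/(386 + 1028) + 1088 = (49/81)/1414 + 1088 = (1/1414)*(49/81) + 1088 = 7/16362 + 1088 = 17801863/16362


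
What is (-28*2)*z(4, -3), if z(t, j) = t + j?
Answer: -56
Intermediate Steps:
z(t, j) = j + t
(-28*2)*z(4, -3) = (-28*2)*(-3 + 4) = -56*1 = -56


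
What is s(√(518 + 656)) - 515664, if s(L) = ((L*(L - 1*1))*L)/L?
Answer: -514490 - √1174 ≈ -5.1452e+5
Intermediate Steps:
s(L) = L*(-1 + L) (s(L) = ((L*(L - 1))*L)/L = ((L*(-1 + L))*L)/L = (L²*(-1 + L))/L = L*(-1 + L))
s(√(518 + 656)) - 515664 = √(518 + 656)*(-1 + √(518 + 656)) - 515664 = √1174*(-1 + √1174) - 515664 = -515664 + √1174*(-1 + √1174)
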